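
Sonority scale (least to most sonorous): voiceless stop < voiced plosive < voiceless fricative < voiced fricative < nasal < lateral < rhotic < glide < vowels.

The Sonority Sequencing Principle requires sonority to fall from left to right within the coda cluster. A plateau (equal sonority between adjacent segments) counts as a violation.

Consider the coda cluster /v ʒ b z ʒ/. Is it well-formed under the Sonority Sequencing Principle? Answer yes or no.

no

/v/ — voiced fricative, sonority 4.
/ʒ/ — voiced fricative, sonority 4.
/b/ — voiced plosive, sonority 2.
/z/ — voiced fricative, sonority 4.
/ʒ/ — voiced fricative, sonority 4.
The profile is 4-4-2-4-4. Between /v/ (4) and /ʒ/ (4) sonority does not fall, so the cluster violates the SSP.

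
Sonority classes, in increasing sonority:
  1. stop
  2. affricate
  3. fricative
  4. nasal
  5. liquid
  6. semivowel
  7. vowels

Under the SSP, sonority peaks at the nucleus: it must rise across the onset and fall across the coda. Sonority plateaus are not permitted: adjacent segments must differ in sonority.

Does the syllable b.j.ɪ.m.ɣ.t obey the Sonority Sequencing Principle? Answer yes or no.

yes

Onset: /b/ is a stop (sonority 1), /j/ is a semivowel (sonority 6); then the nucleus /ɪ/ (sonority 7).
Onset profile 1-6-7 — rises to the nucleus.
Coda: /m/ is a nasal (sonority 4), /ɣ/ is a fricative (sonority 3), /t/ is a stop (sonority 1).
Coda profile 7-4-3-1 — falls from the nucleus.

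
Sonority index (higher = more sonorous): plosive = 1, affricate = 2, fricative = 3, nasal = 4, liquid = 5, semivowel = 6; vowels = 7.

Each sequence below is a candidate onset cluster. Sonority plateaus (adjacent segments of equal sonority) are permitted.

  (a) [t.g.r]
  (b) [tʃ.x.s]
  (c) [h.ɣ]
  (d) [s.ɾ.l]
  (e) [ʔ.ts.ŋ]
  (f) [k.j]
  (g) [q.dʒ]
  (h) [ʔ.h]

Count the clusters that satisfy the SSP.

8

(a) [t.g.r]: profile 1-1-5 — obeys.
(b) [tʃ.x.s]: profile 2-3-3 — obeys.
(c) [h.ɣ]: profile 3-3 — obeys.
(d) [s.ɾ.l]: profile 3-5-5 — obeys.
(e) [ʔ.ts.ŋ]: profile 1-2-4 — obeys.
(f) [k.j]: profile 1-6 — obeys.
(g) [q.dʒ]: profile 1-2 — obeys.
(h) [ʔ.h]: profile 1-3 — obeys.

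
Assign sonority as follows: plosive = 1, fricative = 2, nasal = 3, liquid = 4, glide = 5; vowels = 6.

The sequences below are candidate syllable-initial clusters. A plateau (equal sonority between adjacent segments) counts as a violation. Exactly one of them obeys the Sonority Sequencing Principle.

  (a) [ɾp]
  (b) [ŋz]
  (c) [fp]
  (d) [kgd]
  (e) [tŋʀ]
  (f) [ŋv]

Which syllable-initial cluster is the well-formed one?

(a) sonority 4-1: ill-formed.
(b) sonority 3-2: ill-formed.
(c) sonority 2-1: ill-formed.
(d) sonority 1-1-1: ill-formed.
(e) sonority 1-3-4: well-formed.
(f) sonority 3-2: ill-formed.

e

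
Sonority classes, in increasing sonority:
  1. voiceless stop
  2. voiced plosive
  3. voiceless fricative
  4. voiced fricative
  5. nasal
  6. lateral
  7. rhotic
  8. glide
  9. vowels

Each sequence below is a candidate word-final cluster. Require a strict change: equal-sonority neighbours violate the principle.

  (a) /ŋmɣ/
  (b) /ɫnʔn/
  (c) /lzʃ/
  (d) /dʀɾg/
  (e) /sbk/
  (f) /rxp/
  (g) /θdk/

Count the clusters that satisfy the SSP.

4

(a) sonority 5-5-4: ill-formed.
(b) sonority 6-5-1-5: ill-formed.
(c) sonority 6-4-3: well-formed.
(d) sonority 2-7-7-2: ill-formed.
(e) sonority 3-2-1: well-formed.
(f) sonority 7-3-1: well-formed.
(g) sonority 3-2-1: well-formed.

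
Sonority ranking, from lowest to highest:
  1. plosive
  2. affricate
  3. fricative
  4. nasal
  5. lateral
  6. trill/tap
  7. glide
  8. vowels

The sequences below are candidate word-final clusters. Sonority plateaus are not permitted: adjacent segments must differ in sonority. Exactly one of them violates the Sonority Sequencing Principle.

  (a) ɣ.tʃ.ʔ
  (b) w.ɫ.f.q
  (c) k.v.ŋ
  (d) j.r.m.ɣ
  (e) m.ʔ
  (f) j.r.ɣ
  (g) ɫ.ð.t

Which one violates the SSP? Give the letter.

c

(a) ɣ.tʃ.ʔ: profile 3-2-1 — obeys.
(b) w.ɫ.f.q: profile 7-5-3-1 — obeys.
(c) k.v.ŋ: profile 1-3-4 — violates.
(d) j.r.m.ɣ: profile 7-6-4-3 — obeys.
(e) m.ʔ: profile 4-1 — obeys.
(f) j.r.ɣ: profile 7-6-3 — obeys.
(g) ɫ.ð.t: profile 5-3-1 — obeys.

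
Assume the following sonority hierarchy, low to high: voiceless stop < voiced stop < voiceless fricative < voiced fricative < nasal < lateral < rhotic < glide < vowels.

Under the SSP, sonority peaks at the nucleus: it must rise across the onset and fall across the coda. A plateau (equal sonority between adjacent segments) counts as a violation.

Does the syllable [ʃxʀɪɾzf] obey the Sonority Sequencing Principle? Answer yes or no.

Onset: /ʃ/ is a voiceless fricative (sonority 3), /x/ is a voiceless fricative (sonority 3), /ʀ/ is a rhotic (sonority 7); then the nucleus /ɪ/ (sonority 9).
Onset profile 3-3-7-9 — does not strictly rise throughout.
Coda: /ɾ/ is a rhotic (sonority 7), /z/ is a voiced fricative (sonority 4), /f/ is a voiceless fricative (sonority 3).
Coda profile 9-7-4-3 — falls from the nucleus.

no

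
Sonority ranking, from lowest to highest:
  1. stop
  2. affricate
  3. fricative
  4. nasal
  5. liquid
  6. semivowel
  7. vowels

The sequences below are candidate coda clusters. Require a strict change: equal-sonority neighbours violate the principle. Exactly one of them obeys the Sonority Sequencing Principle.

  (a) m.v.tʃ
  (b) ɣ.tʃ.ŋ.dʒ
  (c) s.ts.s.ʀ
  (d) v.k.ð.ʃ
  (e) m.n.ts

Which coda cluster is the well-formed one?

(a) 4-3-2 → obeys
(b) 3-2-4-2 → violates
(c) 3-2-3-5 → violates
(d) 3-1-3-3 → violates
(e) 4-4-2 → violates

a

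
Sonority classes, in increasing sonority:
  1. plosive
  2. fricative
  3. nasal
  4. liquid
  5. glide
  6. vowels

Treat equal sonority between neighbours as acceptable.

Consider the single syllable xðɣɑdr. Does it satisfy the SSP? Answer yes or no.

no

Onset: /x/ is a fricative (sonority 2), /ð/ is a fricative (sonority 2), /ɣ/ is a fricative (sonority 2); then the nucleus /ɑ/ (sonority 6).
Onset profile 2-2-2-6 — rises to the nucleus.
Coda: /d/ is a plosive (sonority 1), /r/ is a liquid (sonority 4).
Coda profile 6-1-4 — does not fall throughout.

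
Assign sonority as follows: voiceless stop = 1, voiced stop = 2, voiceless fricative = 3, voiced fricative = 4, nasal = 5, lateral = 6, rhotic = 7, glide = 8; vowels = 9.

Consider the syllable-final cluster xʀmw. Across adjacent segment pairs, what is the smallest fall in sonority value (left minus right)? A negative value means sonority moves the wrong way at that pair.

/x/ is a voiceless fricative (sonority 3).
/ʀ/ is a rhotic (sonority 7).
/m/ is a nasal (sonority 5).
/w/ is a glide (sonority 8).
/x/→/ʀ/: change -4.
/ʀ/→/m/: change +2.
/m/→/w/: change -3.
Minimum = -4.

-4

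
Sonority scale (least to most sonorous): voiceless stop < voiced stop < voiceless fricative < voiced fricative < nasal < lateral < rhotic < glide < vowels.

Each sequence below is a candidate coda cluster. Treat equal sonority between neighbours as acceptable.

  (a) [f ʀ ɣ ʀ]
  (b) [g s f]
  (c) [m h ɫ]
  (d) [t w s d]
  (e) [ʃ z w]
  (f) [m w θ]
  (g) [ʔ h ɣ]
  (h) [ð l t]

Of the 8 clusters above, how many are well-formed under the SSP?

(a) 3-7-4-7 → violates
(b) 2-3-3 → violates
(c) 5-3-6 → violates
(d) 1-8-3-2 → violates
(e) 3-4-8 → violates
(f) 5-8-3 → violates
(g) 1-3-4 → violates
(h) 4-6-1 → violates

0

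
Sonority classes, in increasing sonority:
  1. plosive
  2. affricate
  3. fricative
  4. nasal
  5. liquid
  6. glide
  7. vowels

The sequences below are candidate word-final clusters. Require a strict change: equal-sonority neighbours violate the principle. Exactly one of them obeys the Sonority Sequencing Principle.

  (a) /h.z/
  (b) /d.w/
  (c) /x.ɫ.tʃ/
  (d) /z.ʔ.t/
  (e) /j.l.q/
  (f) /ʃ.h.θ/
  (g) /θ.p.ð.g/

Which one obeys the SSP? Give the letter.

(a) sonority 3-3: ill-formed.
(b) sonority 1-6: ill-formed.
(c) sonority 3-5-2: ill-formed.
(d) sonority 3-1-1: ill-formed.
(e) sonority 6-5-1: well-formed.
(f) sonority 3-3-3: ill-formed.
(g) sonority 3-1-3-1: ill-formed.

e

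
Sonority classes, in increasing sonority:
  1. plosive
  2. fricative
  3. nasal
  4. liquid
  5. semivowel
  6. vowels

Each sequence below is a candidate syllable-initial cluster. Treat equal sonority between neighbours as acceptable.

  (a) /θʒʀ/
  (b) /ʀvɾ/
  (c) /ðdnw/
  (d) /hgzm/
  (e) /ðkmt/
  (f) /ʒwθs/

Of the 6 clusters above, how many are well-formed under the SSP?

(a) 2-2-4 → obeys
(b) 4-2-4 → violates
(c) 2-1-3-5 → violates
(d) 2-1-2-3 → violates
(e) 2-1-3-1 → violates
(f) 2-5-2-2 → violates

1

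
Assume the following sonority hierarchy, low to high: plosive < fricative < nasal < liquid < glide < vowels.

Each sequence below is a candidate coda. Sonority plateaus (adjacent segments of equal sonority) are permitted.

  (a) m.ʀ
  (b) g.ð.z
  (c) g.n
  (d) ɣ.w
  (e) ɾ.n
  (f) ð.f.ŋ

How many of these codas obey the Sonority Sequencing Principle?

1

(a) 3-4 → violates
(b) 1-2-2 → violates
(c) 1-3 → violates
(d) 2-5 → violates
(e) 4-3 → obeys
(f) 2-2-3 → violates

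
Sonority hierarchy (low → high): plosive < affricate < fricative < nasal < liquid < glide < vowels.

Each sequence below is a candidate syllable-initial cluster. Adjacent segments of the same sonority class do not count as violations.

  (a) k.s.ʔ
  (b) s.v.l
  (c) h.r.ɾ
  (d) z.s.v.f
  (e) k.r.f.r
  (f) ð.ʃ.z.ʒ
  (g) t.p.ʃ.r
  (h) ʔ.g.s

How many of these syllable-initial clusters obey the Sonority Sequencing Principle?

6

(a) sonority 1-3-1: ill-formed.
(b) sonority 3-3-5: well-formed.
(c) sonority 3-5-5: well-formed.
(d) sonority 3-3-3-3: well-formed.
(e) sonority 1-5-3-5: ill-formed.
(f) sonority 3-3-3-3: well-formed.
(g) sonority 1-1-3-5: well-formed.
(h) sonority 1-1-3: well-formed.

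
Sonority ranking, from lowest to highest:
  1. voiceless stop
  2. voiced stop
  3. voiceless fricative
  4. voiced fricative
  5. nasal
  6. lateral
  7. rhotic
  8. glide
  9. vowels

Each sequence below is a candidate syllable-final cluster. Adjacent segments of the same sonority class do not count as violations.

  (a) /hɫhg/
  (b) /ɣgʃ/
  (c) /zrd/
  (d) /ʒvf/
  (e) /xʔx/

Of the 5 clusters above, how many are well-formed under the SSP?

(a) 3-6-3-2 → violates
(b) 4-2-3 → violates
(c) 4-7-2 → violates
(d) 4-4-3 → obeys
(e) 3-1-3 → violates

1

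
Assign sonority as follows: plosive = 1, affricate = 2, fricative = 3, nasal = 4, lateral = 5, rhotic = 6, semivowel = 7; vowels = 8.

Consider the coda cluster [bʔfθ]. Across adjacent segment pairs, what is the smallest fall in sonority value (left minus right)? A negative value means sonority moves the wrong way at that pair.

/b/: plosive = 1.
/ʔ/: plosive = 1.
/f/: fricative = 3.
/θ/: fricative = 3.
/b/→/ʔ/: change +0.
/ʔ/→/f/: change -2.
/f/→/θ/: change +0.
Minimum = -2.

-2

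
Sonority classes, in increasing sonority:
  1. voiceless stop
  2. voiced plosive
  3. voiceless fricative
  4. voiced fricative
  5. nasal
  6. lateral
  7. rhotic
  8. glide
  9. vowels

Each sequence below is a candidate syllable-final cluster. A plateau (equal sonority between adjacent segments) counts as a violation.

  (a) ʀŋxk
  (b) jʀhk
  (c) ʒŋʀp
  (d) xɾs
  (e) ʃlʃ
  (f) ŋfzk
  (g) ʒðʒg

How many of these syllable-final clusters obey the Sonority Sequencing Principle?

2

(a) sonority 7-5-3-1: well-formed.
(b) sonority 8-7-3-1: well-formed.
(c) sonority 4-5-7-1: ill-formed.
(d) sonority 3-7-3: ill-formed.
(e) sonority 3-6-3: ill-formed.
(f) sonority 5-3-4-1: ill-formed.
(g) sonority 4-4-4-2: ill-formed.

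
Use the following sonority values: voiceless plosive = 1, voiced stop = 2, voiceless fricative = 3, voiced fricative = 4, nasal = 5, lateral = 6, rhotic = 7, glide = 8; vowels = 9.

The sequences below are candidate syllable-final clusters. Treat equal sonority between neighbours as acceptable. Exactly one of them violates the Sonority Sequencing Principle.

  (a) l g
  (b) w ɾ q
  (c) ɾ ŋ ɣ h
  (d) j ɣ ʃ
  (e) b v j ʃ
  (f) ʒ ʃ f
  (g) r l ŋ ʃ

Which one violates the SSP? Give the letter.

(a) l g: profile 6-2 — obeys.
(b) w ɾ q: profile 8-7-1 — obeys.
(c) ɾ ŋ ɣ h: profile 7-5-4-3 — obeys.
(d) j ɣ ʃ: profile 8-4-3 — obeys.
(e) b v j ʃ: profile 2-4-8-3 — violates.
(f) ʒ ʃ f: profile 4-3-3 — obeys.
(g) r l ŋ ʃ: profile 7-6-5-3 — obeys.

e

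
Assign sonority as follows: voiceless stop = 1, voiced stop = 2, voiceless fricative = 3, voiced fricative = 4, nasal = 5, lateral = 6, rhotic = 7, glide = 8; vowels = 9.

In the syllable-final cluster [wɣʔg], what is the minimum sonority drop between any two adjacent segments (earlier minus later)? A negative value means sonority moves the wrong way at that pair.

-1

/w/: glide = 8.
/ɣ/: voiced fricative = 4.
/ʔ/: voiceless stop = 1.
/g/: voiced stop = 2.
/w/→/ɣ/: change +4.
/ɣ/→/ʔ/: change +3.
/ʔ/→/g/: change -1.
Minimum = -1.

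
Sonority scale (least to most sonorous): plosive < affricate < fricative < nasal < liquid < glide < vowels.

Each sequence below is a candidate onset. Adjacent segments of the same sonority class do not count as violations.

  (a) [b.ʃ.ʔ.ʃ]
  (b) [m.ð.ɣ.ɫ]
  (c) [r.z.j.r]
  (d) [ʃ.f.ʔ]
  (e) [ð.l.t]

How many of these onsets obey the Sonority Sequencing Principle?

0

(a) 1-3-1-3 → violates
(b) 4-3-3-5 → violates
(c) 5-3-6-5 → violates
(d) 3-3-1 → violates
(e) 3-5-1 → violates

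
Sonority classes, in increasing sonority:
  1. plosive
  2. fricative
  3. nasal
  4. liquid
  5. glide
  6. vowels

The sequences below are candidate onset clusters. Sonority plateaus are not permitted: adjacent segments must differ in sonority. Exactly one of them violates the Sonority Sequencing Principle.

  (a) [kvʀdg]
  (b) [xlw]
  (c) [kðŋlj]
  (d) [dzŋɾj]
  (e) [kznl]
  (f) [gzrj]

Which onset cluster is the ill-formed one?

a

(a) 1-2-4-1-1 → violates
(b) 2-4-5 → obeys
(c) 1-2-3-4-5 → obeys
(d) 1-2-3-4-5 → obeys
(e) 1-2-3-4 → obeys
(f) 1-2-4-5 → obeys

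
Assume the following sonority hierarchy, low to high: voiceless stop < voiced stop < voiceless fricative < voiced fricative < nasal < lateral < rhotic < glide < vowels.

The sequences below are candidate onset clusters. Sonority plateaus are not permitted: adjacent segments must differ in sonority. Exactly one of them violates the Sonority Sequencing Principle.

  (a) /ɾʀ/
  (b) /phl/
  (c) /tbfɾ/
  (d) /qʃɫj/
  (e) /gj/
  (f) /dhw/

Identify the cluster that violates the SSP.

a

(a) /ɾʀ/: profile 7-7 — violates.
(b) /phl/: profile 1-3-6 — obeys.
(c) /tbfɾ/: profile 1-2-3-7 — obeys.
(d) /qʃɫj/: profile 1-3-6-8 — obeys.
(e) /gj/: profile 2-8 — obeys.
(f) /dhw/: profile 2-3-8 — obeys.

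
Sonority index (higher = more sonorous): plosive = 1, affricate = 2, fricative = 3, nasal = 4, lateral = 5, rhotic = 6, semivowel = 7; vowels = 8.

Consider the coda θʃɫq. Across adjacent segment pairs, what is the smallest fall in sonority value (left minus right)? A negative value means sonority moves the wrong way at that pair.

-2

/θ/ — fricative, sonority 3.
/ʃ/ — fricative, sonority 3.
/ɫ/ — lateral, sonority 5.
/q/ — plosive, sonority 1.
/θ/→/ʃ/: change +0.
/ʃ/→/ɫ/: change -2.
/ɫ/→/q/: change +4.
Minimum = -2.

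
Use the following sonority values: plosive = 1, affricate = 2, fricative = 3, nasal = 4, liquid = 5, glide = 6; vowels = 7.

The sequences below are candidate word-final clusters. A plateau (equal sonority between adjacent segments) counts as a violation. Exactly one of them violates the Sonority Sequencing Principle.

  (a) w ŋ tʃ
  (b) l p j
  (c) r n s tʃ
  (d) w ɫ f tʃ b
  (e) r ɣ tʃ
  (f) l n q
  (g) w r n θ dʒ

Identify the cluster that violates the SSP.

(a) w ŋ tʃ: profile 6-4-2 — obeys.
(b) l p j: profile 5-1-6 — violates.
(c) r n s tʃ: profile 5-4-3-2 — obeys.
(d) w ɫ f tʃ b: profile 6-5-3-2-1 — obeys.
(e) r ɣ tʃ: profile 5-3-2 — obeys.
(f) l n q: profile 5-4-1 — obeys.
(g) w r n θ dʒ: profile 6-5-4-3-2 — obeys.

b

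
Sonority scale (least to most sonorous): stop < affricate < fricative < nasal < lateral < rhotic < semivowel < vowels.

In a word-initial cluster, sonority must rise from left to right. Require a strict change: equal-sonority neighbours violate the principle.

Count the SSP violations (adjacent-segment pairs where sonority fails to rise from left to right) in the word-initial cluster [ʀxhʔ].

/ʀ/: rhotic = 6.
/x/: fricative = 3.
/h/: fricative = 3.
/ʔ/: stop = 1.
/ʀ/→/x/: 6→3 (does not rise) — violation.
/x/→/h/: 3→3 (plateau) — violation.
/h/→/ʔ/: 3→1 (does not rise) — violation.

3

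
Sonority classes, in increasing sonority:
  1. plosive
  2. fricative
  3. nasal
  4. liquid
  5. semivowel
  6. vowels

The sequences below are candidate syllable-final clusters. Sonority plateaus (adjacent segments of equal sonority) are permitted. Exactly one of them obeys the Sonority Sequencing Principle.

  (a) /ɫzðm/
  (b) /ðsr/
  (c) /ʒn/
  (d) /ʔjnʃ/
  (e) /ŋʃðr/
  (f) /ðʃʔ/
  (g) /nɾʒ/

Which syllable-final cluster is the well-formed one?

(a) sonority 4-2-2-3: ill-formed.
(b) sonority 2-2-4: ill-formed.
(c) sonority 2-3: ill-formed.
(d) sonority 1-5-3-2: ill-formed.
(e) sonority 3-2-2-4: ill-formed.
(f) sonority 2-2-1: well-formed.
(g) sonority 3-4-2: ill-formed.

f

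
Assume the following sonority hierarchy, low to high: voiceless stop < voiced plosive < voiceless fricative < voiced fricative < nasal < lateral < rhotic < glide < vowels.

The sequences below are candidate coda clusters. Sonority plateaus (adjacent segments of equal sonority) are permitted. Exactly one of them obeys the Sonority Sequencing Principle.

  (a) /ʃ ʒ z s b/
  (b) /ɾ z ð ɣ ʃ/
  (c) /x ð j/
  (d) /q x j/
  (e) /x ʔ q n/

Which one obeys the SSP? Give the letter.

(a) 3-4-4-3-2 → violates
(b) 7-4-4-4-3 → obeys
(c) 3-4-8 → violates
(d) 1-3-8 → violates
(e) 3-1-1-5 → violates

b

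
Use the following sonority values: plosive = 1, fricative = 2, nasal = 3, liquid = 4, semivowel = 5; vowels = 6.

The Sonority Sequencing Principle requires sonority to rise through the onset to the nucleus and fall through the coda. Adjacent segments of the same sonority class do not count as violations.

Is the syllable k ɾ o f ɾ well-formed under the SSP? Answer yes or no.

Onset: /k/ is a plosive (sonority 1), /ɾ/ is a liquid (sonority 4); then the nucleus /o/ (sonority 6).
Onset profile 1-4-6 — rises to the nucleus.
Coda: /f/ is a fricative (sonority 2), /ɾ/ is a liquid (sonority 4).
Coda profile 6-2-4 — does not fall throughout.

no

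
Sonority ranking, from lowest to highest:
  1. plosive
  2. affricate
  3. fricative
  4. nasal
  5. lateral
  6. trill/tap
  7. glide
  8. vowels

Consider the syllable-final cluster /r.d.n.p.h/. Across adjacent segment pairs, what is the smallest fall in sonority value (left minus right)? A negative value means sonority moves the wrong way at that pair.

-3

/r/ is a trill/tap (sonority 6).
/d/ is a plosive (sonority 1).
/n/ is a nasal (sonority 4).
/p/ is a plosive (sonority 1).
/h/ is a fricative (sonority 3).
/r/→/d/: change +5.
/d/→/n/: change -3.
/n/→/p/: change +3.
/p/→/h/: change -2.
Minimum = -3.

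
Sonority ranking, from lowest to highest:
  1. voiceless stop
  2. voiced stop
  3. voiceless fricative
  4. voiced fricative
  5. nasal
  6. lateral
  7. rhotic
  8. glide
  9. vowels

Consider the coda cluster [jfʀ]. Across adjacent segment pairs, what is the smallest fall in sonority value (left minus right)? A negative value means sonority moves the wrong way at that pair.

/j/ is a glide (sonority 8).
/f/ is a voiceless fricative (sonority 3).
/ʀ/ is a rhotic (sonority 7).
/j/→/f/: change +5.
/f/→/ʀ/: change -4.
Minimum = -4.

-4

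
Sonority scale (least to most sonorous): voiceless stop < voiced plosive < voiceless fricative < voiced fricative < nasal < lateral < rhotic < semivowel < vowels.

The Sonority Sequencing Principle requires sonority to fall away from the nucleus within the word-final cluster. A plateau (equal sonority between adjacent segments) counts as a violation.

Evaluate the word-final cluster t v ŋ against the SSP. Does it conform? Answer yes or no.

/t/ — voiceless stop, sonority 1.
/v/ — voiced fricative, sonority 4.
/ŋ/ — nasal, sonority 5.
The profile is 1-4-5. Between /t/ (1) and /v/ (4) sonority does not fall, so the cluster violates the SSP.

no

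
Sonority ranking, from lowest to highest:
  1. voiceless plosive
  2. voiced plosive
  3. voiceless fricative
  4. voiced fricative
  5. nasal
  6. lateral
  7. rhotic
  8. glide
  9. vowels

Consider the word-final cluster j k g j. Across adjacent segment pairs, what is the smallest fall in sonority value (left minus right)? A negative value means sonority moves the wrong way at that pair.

/j/ — glide, sonority 8.
/k/ — voiceless plosive, sonority 1.
/g/ — voiced plosive, sonority 2.
/j/ — glide, sonority 8.
/j/→/k/: change +7.
/k/→/g/: change -1.
/g/→/j/: change -6.
Minimum = -6.

-6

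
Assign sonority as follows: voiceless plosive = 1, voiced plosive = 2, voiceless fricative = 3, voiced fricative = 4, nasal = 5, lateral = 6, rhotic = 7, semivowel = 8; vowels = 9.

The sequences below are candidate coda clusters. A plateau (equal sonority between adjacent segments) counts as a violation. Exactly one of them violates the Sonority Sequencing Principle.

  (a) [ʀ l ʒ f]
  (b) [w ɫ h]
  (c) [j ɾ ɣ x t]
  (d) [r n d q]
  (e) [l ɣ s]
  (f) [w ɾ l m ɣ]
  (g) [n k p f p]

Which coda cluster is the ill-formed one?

(a) sonority 7-6-4-3: well-formed.
(b) sonority 8-6-3: well-formed.
(c) sonority 8-7-4-3-1: well-formed.
(d) sonority 7-5-2-1: well-formed.
(e) sonority 6-4-3: well-formed.
(f) sonority 8-7-6-5-4: well-formed.
(g) sonority 5-1-1-3-1: ill-formed.

g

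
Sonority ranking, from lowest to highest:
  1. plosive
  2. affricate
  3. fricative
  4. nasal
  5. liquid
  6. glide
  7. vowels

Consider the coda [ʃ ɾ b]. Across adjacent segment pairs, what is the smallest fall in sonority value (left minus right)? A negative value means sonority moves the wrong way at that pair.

/ʃ/: fricative = 3.
/ɾ/: liquid = 5.
/b/: plosive = 1.
/ʃ/→/ɾ/: change -2.
/ɾ/→/b/: change +4.
Minimum = -2.

-2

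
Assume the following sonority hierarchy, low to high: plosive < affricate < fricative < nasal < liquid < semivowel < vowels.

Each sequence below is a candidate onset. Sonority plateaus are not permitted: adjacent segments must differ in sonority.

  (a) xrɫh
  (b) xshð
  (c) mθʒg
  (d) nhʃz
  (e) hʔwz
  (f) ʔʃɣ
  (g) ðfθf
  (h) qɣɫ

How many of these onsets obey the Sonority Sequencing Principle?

1

(a) xrɫh: profile 3-5-5-3 — violates.
(b) xshð: profile 3-3-3-3 — violates.
(c) mθʒg: profile 4-3-3-1 — violates.
(d) nhʃz: profile 4-3-3-3 — violates.
(e) hʔwz: profile 3-1-6-3 — violates.
(f) ʔʃɣ: profile 1-3-3 — violates.
(g) ðfθf: profile 3-3-3-3 — violates.
(h) qɣɫ: profile 1-3-5 — obeys.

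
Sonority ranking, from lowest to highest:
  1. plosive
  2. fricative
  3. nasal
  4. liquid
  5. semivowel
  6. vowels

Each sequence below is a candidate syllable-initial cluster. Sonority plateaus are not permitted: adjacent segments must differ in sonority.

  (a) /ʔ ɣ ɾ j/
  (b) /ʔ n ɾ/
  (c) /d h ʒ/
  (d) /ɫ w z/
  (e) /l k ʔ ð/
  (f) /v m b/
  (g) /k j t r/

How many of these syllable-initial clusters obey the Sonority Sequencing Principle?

(a) sonority 1-2-4-5: well-formed.
(b) sonority 1-3-4: well-formed.
(c) sonority 1-2-2: ill-formed.
(d) sonority 4-5-2: ill-formed.
(e) sonority 4-1-1-2: ill-formed.
(f) sonority 2-3-1: ill-formed.
(g) sonority 1-5-1-4: ill-formed.

2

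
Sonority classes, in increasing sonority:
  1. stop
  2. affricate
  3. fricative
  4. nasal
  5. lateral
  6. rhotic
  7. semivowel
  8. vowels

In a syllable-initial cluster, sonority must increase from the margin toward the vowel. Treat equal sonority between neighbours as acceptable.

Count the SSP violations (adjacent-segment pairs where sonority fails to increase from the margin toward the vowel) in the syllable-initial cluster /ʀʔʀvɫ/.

/ʀ/: rhotic = 6.
/ʔ/: stop = 1.
/ʀ/: rhotic = 6.
/v/: fricative = 3.
/ɫ/: lateral = 5.
/ʀ/→/ʔ/: 6→1 (does not rise) — violation.
/ʔ/→/ʀ/: 1→6 (rises) — ok.
/ʀ/→/v/: 6→3 (does not rise) — violation.
/v/→/ɫ/: 3→5 (rises) — ok.

2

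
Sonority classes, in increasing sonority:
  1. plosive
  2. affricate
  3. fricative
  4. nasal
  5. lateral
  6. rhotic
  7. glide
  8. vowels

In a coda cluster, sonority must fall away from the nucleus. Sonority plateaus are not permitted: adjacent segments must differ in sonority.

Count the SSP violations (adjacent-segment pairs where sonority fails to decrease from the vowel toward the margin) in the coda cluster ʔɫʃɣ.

/ʔ/: plosive = 1.
/ɫ/: lateral = 5.
/ʃ/: fricative = 3.
/ɣ/: fricative = 3.
/ʔ/→/ɫ/: 1→5 (does not fall) — violation.
/ɫ/→/ʃ/: 5→3 (falls) — ok.
/ʃ/→/ɣ/: 3→3 (plateau) — violation.

2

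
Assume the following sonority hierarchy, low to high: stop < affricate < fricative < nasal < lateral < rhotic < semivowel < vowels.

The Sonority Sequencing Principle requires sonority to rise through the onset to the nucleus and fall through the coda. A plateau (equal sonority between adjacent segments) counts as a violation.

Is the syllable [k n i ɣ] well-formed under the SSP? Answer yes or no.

yes

Onset: /k/ is a stop (sonority 1), /n/ is a nasal (sonority 4); then the nucleus /i/ (sonority 8).
Onset profile 1-4-8 — rises to the nucleus.
Coda: /ɣ/ is a fricative (sonority 3).
Coda profile 8-3 — falls from the nucleus.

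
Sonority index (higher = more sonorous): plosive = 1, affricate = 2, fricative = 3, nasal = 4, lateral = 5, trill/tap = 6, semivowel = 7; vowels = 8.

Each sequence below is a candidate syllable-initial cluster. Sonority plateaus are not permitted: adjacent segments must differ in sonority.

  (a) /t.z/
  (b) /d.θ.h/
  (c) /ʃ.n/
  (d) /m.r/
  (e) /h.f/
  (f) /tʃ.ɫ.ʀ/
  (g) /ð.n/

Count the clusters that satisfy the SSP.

5

(a) sonority 1-3: well-formed.
(b) sonority 1-3-3: ill-formed.
(c) sonority 3-4: well-formed.
(d) sonority 4-6: well-formed.
(e) sonority 3-3: ill-formed.
(f) sonority 2-5-6: well-formed.
(g) sonority 3-4: well-formed.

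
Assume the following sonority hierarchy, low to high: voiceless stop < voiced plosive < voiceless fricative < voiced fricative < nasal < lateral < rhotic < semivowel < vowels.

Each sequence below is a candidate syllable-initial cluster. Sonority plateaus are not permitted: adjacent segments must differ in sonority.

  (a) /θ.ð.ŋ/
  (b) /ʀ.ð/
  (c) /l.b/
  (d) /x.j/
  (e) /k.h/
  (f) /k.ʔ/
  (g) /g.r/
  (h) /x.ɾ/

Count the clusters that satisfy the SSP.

5

(a) /θ.ð.ŋ/: profile 3-4-5 — obeys.
(b) /ʀ.ð/: profile 7-4 — violates.
(c) /l.b/: profile 6-2 — violates.
(d) /x.j/: profile 3-8 — obeys.
(e) /k.h/: profile 1-3 — obeys.
(f) /k.ʔ/: profile 1-1 — violates.
(g) /g.r/: profile 2-7 — obeys.
(h) /x.ɾ/: profile 3-7 — obeys.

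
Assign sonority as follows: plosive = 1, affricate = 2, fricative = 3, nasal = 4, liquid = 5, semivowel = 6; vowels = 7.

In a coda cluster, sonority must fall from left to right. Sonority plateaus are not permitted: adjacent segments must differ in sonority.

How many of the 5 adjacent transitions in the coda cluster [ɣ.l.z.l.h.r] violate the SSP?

3

/ɣ/ is a fricative (sonority 3).
/l/ is a liquid (sonority 5).
/z/ is a fricative (sonority 3).
/l/ is a liquid (sonority 5).
/h/ is a fricative (sonority 3).
/r/ is a liquid (sonority 5).
/ɣ/→/l/: 3→5 (does not fall) — violation.
/l/→/z/: 5→3 (falls) — ok.
/z/→/l/: 3→5 (does not fall) — violation.
/l/→/h/: 5→3 (falls) — ok.
/h/→/r/: 3→5 (does not fall) — violation.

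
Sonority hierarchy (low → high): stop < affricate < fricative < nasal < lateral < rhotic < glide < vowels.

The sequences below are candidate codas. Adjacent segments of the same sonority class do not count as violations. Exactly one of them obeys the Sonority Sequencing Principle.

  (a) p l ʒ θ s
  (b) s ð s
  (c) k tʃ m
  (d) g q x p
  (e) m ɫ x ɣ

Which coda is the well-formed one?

(a) 1-5-3-3-3 → violates
(b) 3-3-3 → obeys
(c) 1-2-4 → violates
(d) 1-1-3-1 → violates
(e) 4-5-3-3 → violates

b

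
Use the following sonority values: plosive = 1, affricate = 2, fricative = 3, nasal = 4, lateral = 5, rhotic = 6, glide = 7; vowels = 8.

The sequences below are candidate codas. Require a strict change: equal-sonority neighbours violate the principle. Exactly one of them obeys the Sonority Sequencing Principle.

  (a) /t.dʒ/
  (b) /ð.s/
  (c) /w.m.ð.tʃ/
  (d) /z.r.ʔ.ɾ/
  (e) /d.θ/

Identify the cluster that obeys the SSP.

(a) 1-2 → violates
(b) 3-3 → violates
(c) 7-4-3-2 → obeys
(d) 3-6-1-6 → violates
(e) 1-3 → violates

c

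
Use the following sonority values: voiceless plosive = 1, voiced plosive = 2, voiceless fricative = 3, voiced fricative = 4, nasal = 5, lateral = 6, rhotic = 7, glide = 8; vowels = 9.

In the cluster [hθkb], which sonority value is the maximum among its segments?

/h/: voiceless fricative = 3.
/θ/: voiceless fricative = 3.
/k/: voiceless plosive = 1.
/b/: voiced plosive = 2.
The maximum is 3.

3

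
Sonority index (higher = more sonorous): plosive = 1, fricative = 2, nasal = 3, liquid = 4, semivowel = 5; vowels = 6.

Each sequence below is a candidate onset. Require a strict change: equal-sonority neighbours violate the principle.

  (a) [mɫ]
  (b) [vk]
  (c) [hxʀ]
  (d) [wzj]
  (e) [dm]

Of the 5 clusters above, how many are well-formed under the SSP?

2

(a) 3-4 → obeys
(b) 2-1 → violates
(c) 2-2-4 → violates
(d) 5-2-5 → violates
(e) 1-3 → obeys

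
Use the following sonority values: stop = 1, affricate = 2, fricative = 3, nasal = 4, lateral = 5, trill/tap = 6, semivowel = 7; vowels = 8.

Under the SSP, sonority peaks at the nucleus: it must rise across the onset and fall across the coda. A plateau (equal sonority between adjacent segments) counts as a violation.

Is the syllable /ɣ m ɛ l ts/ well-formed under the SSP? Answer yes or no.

yes

Onset: /ɣ/ is a fricative (sonority 3), /m/ is a nasal (sonority 4); then the nucleus /ɛ/ (sonority 8).
Onset profile 3-4-8 — rises to the nucleus.
Coda: /l/ is a lateral (sonority 5), /ts/ is an affricate (sonority 2).
Coda profile 8-5-2 — falls from the nucleus.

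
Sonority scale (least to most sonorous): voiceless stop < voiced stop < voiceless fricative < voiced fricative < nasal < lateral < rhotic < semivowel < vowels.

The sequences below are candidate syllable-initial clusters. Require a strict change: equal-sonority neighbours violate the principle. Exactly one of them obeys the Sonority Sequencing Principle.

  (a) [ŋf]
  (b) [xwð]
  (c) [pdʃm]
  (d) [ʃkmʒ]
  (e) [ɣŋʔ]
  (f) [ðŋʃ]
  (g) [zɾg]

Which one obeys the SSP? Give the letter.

(a) sonority 5-3: ill-formed.
(b) sonority 3-8-4: ill-formed.
(c) sonority 1-2-3-5: well-formed.
(d) sonority 3-1-5-4: ill-formed.
(e) sonority 4-5-1: ill-formed.
(f) sonority 4-5-3: ill-formed.
(g) sonority 4-7-2: ill-formed.

c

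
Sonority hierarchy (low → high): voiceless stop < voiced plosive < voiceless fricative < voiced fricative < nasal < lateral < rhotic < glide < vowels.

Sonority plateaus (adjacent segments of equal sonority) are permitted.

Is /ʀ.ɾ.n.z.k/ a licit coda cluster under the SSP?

yes

/ʀ/: rhotic = 7.
/ɾ/: rhotic = 7.
/n/: nasal = 5.
/z/: voiced fricative = 4.
/k/: voiceless stop = 1.
The profile 7-7-5-4-1 is non-increasing (plateaus allowed), so the coda cluster satisfies the SSP.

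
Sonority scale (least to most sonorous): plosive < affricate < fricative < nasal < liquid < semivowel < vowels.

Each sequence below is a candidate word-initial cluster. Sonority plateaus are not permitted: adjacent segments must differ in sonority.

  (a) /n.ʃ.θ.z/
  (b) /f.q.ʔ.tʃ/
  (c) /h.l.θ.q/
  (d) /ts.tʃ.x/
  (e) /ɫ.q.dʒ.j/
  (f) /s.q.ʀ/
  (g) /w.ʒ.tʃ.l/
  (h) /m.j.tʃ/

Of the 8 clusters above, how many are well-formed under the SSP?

0

(a) /n.ʃ.θ.z/: profile 4-3-3-3 — violates.
(b) /f.q.ʔ.tʃ/: profile 3-1-1-2 — violates.
(c) /h.l.θ.q/: profile 3-5-3-1 — violates.
(d) /ts.tʃ.x/: profile 2-2-3 — violates.
(e) /ɫ.q.dʒ.j/: profile 5-1-2-6 — violates.
(f) /s.q.ʀ/: profile 3-1-5 — violates.
(g) /w.ʒ.tʃ.l/: profile 6-3-2-5 — violates.
(h) /m.j.tʃ/: profile 4-6-2 — violates.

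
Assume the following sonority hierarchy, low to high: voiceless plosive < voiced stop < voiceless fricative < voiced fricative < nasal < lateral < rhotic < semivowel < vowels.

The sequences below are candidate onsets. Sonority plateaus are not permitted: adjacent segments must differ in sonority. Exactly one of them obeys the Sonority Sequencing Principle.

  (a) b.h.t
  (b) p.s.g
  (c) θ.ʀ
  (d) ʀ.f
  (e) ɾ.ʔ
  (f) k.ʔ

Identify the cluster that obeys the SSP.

(a) 2-3-1 → violates
(b) 1-3-2 → violates
(c) 3-7 → obeys
(d) 7-3 → violates
(e) 7-1 → violates
(f) 1-1 → violates

c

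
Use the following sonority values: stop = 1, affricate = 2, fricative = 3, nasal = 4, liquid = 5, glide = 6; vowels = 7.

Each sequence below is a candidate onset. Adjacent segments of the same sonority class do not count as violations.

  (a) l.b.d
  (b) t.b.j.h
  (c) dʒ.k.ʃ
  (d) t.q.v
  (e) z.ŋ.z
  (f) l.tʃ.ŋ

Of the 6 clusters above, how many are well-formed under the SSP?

(a) 5-1-1 → violates
(b) 1-1-6-3 → violates
(c) 2-1-3 → violates
(d) 1-1-3 → obeys
(e) 3-4-3 → violates
(f) 5-2-4 → violates

1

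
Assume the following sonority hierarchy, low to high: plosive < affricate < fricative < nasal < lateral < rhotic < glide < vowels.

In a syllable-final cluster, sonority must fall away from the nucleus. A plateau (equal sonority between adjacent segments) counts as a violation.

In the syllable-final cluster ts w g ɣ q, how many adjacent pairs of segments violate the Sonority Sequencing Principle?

2

/ts/: affricate = 2.
/w/: glide = 7.
/g/: plosive = 1.
/ɣ/: fricative = 3.
/q/: plosive = 1.
/ts/→/w/: 2→7 (does not fall) — violation.
/w/→/g/: 7→1 (falls) — ok.
/g/→/ɣ/: 1→3 (does not fall) — violation.
/ɣ/→/q/: 3→1 (falls) — ok.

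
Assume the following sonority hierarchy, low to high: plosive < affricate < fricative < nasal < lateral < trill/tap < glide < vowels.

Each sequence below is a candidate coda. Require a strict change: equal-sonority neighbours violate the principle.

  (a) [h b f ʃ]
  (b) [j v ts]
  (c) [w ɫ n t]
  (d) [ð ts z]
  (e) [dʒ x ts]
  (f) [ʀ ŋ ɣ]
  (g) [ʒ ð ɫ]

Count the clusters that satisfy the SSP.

3

(a) 3-1-3-3 → violates
(b) 7-3-2 → obeys
(c) 7-5-4-1 → obeys
(d) 3-2-3 → violates
(e) 2-3-2 → violates
(f) 6-4-3 → obeys
(g) 3-3-5 → violates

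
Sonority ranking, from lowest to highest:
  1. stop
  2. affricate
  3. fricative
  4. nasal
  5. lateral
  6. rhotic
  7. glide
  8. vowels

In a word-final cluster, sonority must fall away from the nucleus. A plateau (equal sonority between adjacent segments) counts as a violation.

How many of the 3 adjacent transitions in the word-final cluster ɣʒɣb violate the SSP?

2

/ɣ/ is a fricative (sonority 3).
/ʒ/ is a fricative (sonority 3).
/ɣ/ is a fricative (sonority 3).
/b/ is a stop (sonority 1).
/ɣ/→/ʒ/: 3→3 (plateau) — violation.
/ʒ/→/ɣ/: 3→3 (plateau) — violation.
/ɣ/→/b/: 3→1 (falls) — ok.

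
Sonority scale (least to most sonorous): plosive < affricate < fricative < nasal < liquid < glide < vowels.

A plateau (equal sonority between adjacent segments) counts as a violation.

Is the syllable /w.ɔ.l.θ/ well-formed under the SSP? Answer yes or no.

yes

Onset: /w/ is a glide (sonority 6); then the nucleus /ɔ/ (sonority 7).
Onset profile 6-7 — rises to the nucleus.
Coda: /l/ is a liquid (sonority 5), /θ/ is a fricative (sonority 3).
Coda profile 7-5-3 — falls from the nucleus.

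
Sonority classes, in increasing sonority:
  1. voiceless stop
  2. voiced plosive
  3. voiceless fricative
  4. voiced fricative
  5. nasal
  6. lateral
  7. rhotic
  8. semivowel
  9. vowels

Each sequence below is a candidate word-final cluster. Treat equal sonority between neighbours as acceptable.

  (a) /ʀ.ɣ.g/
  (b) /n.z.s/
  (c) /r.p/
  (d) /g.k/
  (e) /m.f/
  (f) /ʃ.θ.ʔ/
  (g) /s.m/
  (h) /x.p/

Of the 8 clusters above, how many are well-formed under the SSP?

7

(a) sonority 7-4-2: well-formed.
(b) sonority 5-4-3: well-formed.
(c) sonority 7-1: well-formed.
(d) sonority 2-1: well-formed.
(e) sonority 5-3: well-formed.
(f) sonority 3-3-1: well-formed.
(g) sonority 3-5: ill-formed.
(h) sonority 3-1: well-formed.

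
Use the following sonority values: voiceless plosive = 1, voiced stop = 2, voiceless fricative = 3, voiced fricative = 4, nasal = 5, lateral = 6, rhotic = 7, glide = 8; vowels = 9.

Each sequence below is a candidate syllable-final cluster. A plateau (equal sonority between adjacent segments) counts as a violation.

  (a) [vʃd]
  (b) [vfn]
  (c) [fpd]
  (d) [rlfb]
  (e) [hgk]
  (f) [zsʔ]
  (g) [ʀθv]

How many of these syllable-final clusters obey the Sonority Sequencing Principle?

4

(a) [vʃd]: profile 4-3-2 — obeys.
(b) [vfn]: profile 4-3-5 — violates.
(c) [fpd]: profile 3-1-2 — violates.
(d) [rlfb]: profile 7-6-3-2 — obeys.
(e) [hgk]: profile 3-2-1 — obeys.
(f) [zsʔ]: profile 4-3-1 — obeys.
(g) [ʀθv]: profile 7-3-4 — violates.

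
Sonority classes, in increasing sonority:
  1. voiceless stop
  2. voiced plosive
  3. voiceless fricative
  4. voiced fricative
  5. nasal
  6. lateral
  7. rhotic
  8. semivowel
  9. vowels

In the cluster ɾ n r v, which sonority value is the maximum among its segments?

7

/ɾ/ — rhotic, sonority 7.
/n/ — nasal, sonority 5.
/r/ — rhotic, sonority 7.
/v/ — voiced fricative, sonority 4.
The maximum is 7.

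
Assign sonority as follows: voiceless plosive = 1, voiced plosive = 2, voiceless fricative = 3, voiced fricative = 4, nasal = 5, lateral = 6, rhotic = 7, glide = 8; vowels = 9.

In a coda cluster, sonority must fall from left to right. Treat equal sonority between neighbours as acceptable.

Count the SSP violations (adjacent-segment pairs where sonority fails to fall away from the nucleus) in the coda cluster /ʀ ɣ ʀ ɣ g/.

1

/ʀ/ is a rhotic (sonority 7).
/ɣ/ is a voiced fricative (sonority 4).
/ʀ/ is a rhotic (sonority 7).
/ɣ/ is a voiced fricative (sonority 4).
/g/ is a voiced plosive (sonority 2).
/ʀ/→/ɣ/: 7→4 (falls) — ok.
/ɣ/→/ʀ/: 4→7 (does not fall) — violation.
/ʀ/→/ɣ/: 7→4 (falls) — ok.
/ɣ/→/g/: 4→2 (falls) — ok.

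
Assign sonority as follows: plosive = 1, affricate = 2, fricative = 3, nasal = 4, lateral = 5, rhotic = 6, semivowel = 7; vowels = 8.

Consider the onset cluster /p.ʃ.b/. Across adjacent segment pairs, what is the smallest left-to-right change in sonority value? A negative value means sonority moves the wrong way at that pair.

-2

/p/ is a plosive (sonority 1).
/ʃ/ is a fricative (sonority 3).
/b/ is a plosive (sonority 1).
/p/→/ʃ/: change +2.
/ʃ/→/b/: change -2.
Minimum = -2.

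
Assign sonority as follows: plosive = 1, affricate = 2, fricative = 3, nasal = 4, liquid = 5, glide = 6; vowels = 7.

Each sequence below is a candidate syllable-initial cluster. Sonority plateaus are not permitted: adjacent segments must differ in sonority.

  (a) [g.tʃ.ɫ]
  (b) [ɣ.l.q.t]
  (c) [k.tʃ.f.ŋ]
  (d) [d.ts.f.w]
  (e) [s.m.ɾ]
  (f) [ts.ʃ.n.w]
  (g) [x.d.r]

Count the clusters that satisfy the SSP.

(a) [g.tʃ.ɫ]: profile 1-2-5 — obeys.
(b) [ɣ.l.q.t]: profile 3-5-1-1 — violates.
(c) [k.tʃ.f.ŋ]: profile 1-2-3-4 — obeys.
(d) [d.ts.f.w]: profile 1-2-3-6 — obeys.
(e) [s.m.ɾ]: profile 3-4-5 — obeys.
(f) [ts.ʃ.n.w]: profile 2-3-4-6 — obeys.
(g) [x.d.r]: profile 3-1-5 — violates.

5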